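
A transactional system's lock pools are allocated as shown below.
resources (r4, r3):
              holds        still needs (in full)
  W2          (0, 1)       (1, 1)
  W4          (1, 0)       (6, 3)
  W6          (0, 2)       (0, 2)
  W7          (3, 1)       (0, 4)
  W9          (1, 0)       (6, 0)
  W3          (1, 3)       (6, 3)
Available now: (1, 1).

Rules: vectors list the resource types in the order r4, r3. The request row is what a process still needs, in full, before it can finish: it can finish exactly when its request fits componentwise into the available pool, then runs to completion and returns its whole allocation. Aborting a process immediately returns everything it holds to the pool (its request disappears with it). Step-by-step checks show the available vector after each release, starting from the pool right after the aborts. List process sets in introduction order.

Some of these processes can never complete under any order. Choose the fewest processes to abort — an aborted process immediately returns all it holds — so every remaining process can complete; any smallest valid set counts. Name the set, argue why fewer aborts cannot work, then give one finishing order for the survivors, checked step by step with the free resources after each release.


Minimum abort set: W9 and W3.
Key observation: before aborting W9 and W3, W4 was permanently blocked — no order could ever run it; afterwards it completes at step 4.
Minimality, checking each single-abort alternative: W2 alone leaves W4 blocked (short on r4); W4 alone leaves W9 blocked (short on r4); W6 alone leaves W4 blocked (short on r4); W7 alone leaves W4 blocked (short on r4); W9 alone leaves W4 blocked (short on r4); W3 alone leaves W4 blocked (short on r4).
The survivors complete as W6, W2, W7, W4. Check, step by step (starting from the post-abort pool):
  pool = (3, 4)
  W6 needs (0, 2) <= (3, 4) -> finishes; pool += (0, 2) = (3, 6)
  W2 needs (1, 1) <= (3, 6) -> finishes; pool += (0, 1) = (3, 7)
  W7 needs (0, 4) <= (3, 7) -> finishes; pool += (3, 1) = (6, 8)
  W4 needs (6, 3) <= (6, 8) -> finishes; pool += (1, 0) = (7, 8)


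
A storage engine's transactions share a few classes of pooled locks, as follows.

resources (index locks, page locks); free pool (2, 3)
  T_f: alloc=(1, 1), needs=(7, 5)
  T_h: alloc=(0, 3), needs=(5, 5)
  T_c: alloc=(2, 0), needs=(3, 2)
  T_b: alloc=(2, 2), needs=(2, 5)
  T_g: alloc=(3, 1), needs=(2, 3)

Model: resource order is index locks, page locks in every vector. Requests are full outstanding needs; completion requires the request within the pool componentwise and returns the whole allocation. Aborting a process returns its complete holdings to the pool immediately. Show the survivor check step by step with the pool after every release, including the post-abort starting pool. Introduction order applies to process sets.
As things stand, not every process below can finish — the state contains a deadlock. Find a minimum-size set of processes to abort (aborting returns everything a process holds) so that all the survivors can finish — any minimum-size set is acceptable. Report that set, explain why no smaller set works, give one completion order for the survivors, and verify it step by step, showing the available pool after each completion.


The answer: abort T_f.
Key observation: before aborting T_f, T_b was permanently blocked — no order could ever run it; afterwards it completes at step 2.
Minimality: the empty abort set fails — the state is deadlocked as it stands.
Survivors finish in the order: T_g, T_b, T_h, T_c. Check, step by step (pool after the aborts first):
  pool = (3, 4)
  T_g: need (2, 3) fits (3, 4); releases (3, 1), pool now (6, 5)
  T_b: need (2, 5) fits (6, 5); releases (2, 2), pool now (8, 7)
  T_h: need (5, 5) fits (8, 7); releases (0, 3), pool now (8, 10)
  T_c: need (3, 2) fits (8, 10); releases (2, 0), pool now (10, 10)


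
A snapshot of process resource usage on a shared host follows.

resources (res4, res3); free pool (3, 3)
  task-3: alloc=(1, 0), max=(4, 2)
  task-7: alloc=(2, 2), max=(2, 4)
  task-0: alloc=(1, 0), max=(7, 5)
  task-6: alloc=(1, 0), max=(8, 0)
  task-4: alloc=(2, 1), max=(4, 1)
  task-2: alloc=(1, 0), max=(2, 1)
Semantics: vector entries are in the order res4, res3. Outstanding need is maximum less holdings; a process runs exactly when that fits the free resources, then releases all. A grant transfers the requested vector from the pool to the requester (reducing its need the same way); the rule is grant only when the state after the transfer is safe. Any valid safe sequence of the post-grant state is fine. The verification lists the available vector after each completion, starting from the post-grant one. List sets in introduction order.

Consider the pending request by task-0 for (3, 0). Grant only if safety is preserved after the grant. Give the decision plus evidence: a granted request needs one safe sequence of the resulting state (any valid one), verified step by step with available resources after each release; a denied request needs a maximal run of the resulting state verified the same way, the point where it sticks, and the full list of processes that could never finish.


GRANT. The post-grant state is safe; one safe sequence: task-7, task-4, task-0, task-3, task-6, task-2.
Key observation: after the grant the pool drops to (0, 3), which still lets task-7 finish first and unwind the rest.
Check on the post-grant state, step by step:
  pool = (0, 3)
  run task-7 (needs (0, 2), free (0, 3)); after release of (2, 2) the pool is (2, 5)
  run task-4 (needs (2, 0), free (2, 5)); after release of (2, 1) the pool is (4, 6)
  run task-0 (needs (3, 5), free (4, 6)); after release of (4, 0) the pool is (8, 6)
  run task-3 (needs (3, 2), free (8, 6)); after release of (1, 0) the pool is (9, 6)
  run task-6 (needs (7, 0), free (9, 6)); after release of (1, 0) the pool is (10, 6)
  run task-2 (needs (1, 1), free (10, 6)); after release of (1, 0) the pool is (11, 6)


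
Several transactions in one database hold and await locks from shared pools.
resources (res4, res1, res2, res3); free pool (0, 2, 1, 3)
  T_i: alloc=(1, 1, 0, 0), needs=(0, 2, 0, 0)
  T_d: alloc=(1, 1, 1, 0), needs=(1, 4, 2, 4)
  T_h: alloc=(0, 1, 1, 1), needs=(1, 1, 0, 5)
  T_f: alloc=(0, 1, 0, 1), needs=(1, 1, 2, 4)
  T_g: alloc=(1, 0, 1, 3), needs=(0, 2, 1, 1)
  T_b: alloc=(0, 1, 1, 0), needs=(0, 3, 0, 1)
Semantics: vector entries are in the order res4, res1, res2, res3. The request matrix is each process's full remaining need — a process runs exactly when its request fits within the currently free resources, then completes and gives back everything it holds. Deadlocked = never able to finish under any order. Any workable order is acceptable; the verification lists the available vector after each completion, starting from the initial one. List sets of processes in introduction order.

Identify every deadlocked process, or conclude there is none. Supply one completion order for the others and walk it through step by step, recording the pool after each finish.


No process is deadlocked.
Key observation: T_i fits the free pool immediately, and its release cascades until everyone finishes.
A valid finishing order for the others: T_i, T_g, T_f, T_b, T_h, T_d. Walking it through:
  pool = (0, 2, 1, 3)
  T_i: need (0, 2, 0, 0) fits (0, 2, 1, 3); releases (1, 1, 0, 0), pool now (1, 3, 1, 3)
  T_g: need (0, 2, 1, 1) fits (1, 3, 1, 3); releases (1, 0, 1, 3), pool now (2, 3, 2, 6)
  T_f: need (1, 1, 2, 4) fits (2, 3, 2, 6); releases (0, 1, 0, 1), pool now (2, 4, 2, 7)
  T_b: need (0, 3, 0, 1) fits (2, 4, 2, 7); releases (0, 1, 1, 0), pool now (2, 5, 3, 7)
  T_h: need (1, 1, 0, 5) fits (2, 5, 3, 7); releases (0, 1, 1, 1), pool now (2, 6, 4, 8)
  T_d: need (1, 4, 2, 4) fits (2, 6, 4, 8); releases (1, 1, 1, 0), pool now (3, 7, 5, 8)


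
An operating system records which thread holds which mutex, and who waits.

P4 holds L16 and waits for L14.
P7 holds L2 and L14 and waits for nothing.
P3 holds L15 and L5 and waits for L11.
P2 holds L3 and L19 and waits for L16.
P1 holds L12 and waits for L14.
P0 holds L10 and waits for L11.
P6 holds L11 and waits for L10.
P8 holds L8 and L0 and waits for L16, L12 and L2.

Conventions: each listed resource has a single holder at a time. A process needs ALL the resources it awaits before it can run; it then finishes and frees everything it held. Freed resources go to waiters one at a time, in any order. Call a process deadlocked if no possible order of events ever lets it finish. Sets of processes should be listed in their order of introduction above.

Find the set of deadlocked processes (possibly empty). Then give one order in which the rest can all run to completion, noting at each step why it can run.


Deadlocked set: P3, P0 and P6.
Key observation: the loop P6 -> P0 -> P6 blocks itself forever; P3 waits into the deadlock from upstream.
The rest can finish in the order P7, P1, P4, P8, P2.
Check, step by step:
  P7: no waits; runs immediately, freeing L2 and L14
  run P1 (all its waits — L14 — are resolved); releases L12
  run P4 (all its waits — L14 — are resolved); releases L16
  run P8 (all its waits — L16, L12 and L2 — are resolved); releases L8 and L0
  run P2 (all its waits — L16 — are resolved); releases L3 and L19


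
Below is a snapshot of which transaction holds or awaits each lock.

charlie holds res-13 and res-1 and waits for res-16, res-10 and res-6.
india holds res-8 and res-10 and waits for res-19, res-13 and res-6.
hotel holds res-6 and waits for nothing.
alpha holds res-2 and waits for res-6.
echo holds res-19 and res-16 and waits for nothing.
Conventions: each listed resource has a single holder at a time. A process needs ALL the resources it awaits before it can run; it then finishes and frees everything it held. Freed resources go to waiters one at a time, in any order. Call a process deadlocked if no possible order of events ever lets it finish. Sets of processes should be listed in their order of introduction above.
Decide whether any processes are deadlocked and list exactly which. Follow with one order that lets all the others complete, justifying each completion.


The deadlocked set is charlie and india.
Key observation: the knot is the closed ring of waits charlie -> india -> charlie; no other process is dragged down with it.
The rest can finish in the order echo, hotel, alpha.
Step-by-step check:
  run echo (it waits on nothing); releases res-19 and res-16
  run hotel (it waits on nothing); releases res-6
  alpha: everything it awaited (res-6) is free; runs, freeing res-2


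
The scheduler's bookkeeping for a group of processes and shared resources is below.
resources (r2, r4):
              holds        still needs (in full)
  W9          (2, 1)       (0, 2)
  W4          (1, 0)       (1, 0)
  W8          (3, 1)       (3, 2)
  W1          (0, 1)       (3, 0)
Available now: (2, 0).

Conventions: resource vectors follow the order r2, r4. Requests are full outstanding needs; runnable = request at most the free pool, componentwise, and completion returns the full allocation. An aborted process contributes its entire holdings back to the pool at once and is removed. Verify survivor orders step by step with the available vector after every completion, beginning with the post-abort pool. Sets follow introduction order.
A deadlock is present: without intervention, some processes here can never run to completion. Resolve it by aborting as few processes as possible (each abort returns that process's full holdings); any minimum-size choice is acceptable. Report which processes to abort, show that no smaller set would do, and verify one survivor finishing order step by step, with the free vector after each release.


Minimum abort set: W8.
Key observation: the returned (3, 1) from W8 is what brings W9 — unrunnable before, under any order — into play at step 2.
Why nothing smaller works: aborting no one leaves the state deadlocked as given.
The survivors complete as W1, W9, W4. Walking it through (starting from the post-abort pool):
  pool = (5, 1)
  W1: need (3, 0) fits (5, 1); releases (0, 1), pool now (5, 2)
  W9: need (0, 2) fits (5, 2); releases (2, 1), pool now (7, 3)
  W4: need (1, 0) fits (7, 3); releases (1, 0), pool now (8, 3)


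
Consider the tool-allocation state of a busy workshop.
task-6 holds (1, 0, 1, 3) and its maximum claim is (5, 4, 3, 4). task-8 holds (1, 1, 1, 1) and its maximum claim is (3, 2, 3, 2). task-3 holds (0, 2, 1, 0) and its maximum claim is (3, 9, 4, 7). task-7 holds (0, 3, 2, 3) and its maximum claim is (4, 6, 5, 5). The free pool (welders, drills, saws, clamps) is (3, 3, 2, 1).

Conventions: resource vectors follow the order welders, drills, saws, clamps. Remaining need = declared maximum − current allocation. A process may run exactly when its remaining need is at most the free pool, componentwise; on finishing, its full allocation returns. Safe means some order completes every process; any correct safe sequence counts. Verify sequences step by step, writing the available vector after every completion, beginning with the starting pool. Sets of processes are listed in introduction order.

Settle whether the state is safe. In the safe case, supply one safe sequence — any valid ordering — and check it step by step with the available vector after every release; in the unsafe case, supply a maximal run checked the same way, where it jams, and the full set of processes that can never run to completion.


SAFE. One safe sequence: task-8, task-6, task-7, task-3.
Key observation: the first exact fit in this order is task-8 — it needs (2, 1, 2, 1) with (3, 3, 2, 1) free, meeting a requested resource to the last unit.
Check, step by step:
  pool = (3, 3, 2, 1)
  task-8 needs (2, 1, 2, 1) <= (3, 3, 2, 1) -> finishes; pool += (1, 1, 1, 1) = (4, 4, 3, 2)
  task-6 needs (4, 4, 2, 1) <= (4, 4, 3, 2) -> finishes; pool += (1, 0, 1, 3) = (5, 4, 4, 5)
  task-7 needs (4, 3, 3, 2) <= (5, 4, 4, 5) -> finishes; pool += (0, 3, 2, 3) = (5, 7, 6, 8)
  task-3 needs (3, 7, 3, 7) <= (5, 7, 6, 8) -> finishes; pool += (0, 2, 1, 0) = (5, 9, 7, 8)


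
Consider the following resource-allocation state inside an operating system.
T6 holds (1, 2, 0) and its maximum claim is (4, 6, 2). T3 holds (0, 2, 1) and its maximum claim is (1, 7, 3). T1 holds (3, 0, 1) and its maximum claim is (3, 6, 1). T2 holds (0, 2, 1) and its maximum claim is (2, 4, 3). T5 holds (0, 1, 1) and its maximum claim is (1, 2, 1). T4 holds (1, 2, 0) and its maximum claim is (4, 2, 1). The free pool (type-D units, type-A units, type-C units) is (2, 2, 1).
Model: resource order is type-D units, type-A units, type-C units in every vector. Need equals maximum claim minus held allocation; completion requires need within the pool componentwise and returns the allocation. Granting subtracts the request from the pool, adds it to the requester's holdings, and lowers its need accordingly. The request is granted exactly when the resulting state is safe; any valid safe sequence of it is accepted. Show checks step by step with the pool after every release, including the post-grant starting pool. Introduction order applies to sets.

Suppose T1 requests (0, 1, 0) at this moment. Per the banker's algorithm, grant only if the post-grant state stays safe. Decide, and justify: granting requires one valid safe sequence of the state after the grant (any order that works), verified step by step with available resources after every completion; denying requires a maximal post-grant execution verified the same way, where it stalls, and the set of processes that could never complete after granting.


DENY. Granting would leave the state unsafe.
Key observation: after T5, T2 the pool peaks at (2, 4, 3), and each blocked process is short somewhere: T6 on type-D units; T3 on type-A units; T1 on type-A units; T4 on type-D units.
After a pretend grant, a maximal execution: T5, T2 — then nothing else fits. Verifying each step:
  pool = (2, 1, 1)
  T5: need (1, 1, 0) fits (2, 1, 1); releases (0, 1, 1), pool now (2, 2, 2)
  T2: need (2, 2, 2) fits (2, 2, 2); releases (0, 2, 1), pool now (2, 4, 3)
  T6 cannot run: need (3, 4, 2) vs free (2, 4, 3) (insufficient type-D units)
  T3 cannot run: need (1, 5, 2) vs free (2, 4, 3) (insufficient type-A units)
  T1 cannot run: need (0, 5, 0) vs free (2, 4, 3) (insufficient type-A units)
  T4 cannot run: need (3, 0, 1) vs free (2, 4, 3) (insufficient type-D units)
Processes that could never finish after the grant: T6, T3, T1 and T4.


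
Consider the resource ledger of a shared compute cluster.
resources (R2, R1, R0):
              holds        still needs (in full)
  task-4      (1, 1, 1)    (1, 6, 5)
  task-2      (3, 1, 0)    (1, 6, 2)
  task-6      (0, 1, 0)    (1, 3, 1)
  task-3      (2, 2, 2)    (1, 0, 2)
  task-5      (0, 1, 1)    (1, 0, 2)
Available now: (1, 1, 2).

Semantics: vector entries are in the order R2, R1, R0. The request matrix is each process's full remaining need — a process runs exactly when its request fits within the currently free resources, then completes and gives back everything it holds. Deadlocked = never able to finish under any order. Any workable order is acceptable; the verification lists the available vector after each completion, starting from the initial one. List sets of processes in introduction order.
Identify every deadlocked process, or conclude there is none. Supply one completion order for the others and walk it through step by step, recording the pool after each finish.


Deadlocked set: task-4 and task-2.
Key observation: the pool after task-3, task-5, task-6 is (3, 5, 5); every surviving request exceeds it in R1, so progress ends there.
A valid finishing order for the others: task-3, task-5, task-6. Check, step by step:
  pool = (1, 1, 2)
  run task-3 (needs (1, 0, 2), free (1, 1, 2)); after release of (2, 2, 2) the pool is (3, 3, 4)
  run task-5 (needs (1, 0, 2), free (3, 3, 4)); after release of (0, 1, 1) the pool is (3, 4, 5)
  run task-6 (needs (1, 3, 1), free (3, 4, 5)); after release of (0, 1, 0) the pool is (3, 5, 5)
None of the blocked processes ever fits:
  task-4 still needs (1, 6, 5) but only (3, 5, 5) is free — short on R1
  task-2 still needs (1, 6, 2) but only (3, 5, 5) is free — short on R1


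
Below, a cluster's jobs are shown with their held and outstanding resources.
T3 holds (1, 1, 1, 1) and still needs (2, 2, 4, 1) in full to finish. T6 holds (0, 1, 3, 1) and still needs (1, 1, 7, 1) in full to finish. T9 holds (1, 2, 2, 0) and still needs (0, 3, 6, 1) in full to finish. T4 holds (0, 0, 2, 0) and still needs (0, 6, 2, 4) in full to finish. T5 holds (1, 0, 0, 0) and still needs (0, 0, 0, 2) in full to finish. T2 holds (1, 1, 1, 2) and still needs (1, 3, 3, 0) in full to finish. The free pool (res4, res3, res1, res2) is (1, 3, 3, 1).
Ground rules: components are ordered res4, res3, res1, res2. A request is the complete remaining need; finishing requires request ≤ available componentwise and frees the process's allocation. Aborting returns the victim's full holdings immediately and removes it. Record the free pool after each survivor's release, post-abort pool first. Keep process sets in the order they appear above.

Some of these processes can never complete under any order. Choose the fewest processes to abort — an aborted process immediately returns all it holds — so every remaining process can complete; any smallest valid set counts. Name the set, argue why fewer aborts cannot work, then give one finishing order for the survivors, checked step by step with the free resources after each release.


The answer: abort T9.
Key observation: before aborting T9, T6 was permanently blocked — no order could ever run it; afterwards it completes at step 3.
No smaller set exists: with zero aborts the deadlock remains.
One survivor order: T3, T2, T6, T4, T5. Check, step by step (post-abort pool first):
  pool = (2, 5, 5, 1)
  T3 needs (2, 2, 4, 1) <= (2, 5, 5, 1) -> finishes; pool += (1, 1, 1, 1) = (3, 6, 6, 2)
  T2 needs (1, 3, 3, 0) <= (3, 6, 6, 2) -> finishes; pool += (1, 1, 1, 2) = (4, 7, 7, 4)
  T6 needs (1, 1, 7, 1) <= (4, 7, 7, 4) -> finishes; pool += (0, 1, 3, 1) = (4, 8, 10, 5)
  T4 needs (0, 6, 2, 4) <= (4, 8, 10, 5) -> finishes; pool += (0, 0, 2, 0) = (4, 8, 12, 5)
  T5 needs (0, 0, 0, 2) <= (4, 8, 12, 5) -> finishes; pool += (1, 0, 0, 0) = (5, 8, 12, 5)


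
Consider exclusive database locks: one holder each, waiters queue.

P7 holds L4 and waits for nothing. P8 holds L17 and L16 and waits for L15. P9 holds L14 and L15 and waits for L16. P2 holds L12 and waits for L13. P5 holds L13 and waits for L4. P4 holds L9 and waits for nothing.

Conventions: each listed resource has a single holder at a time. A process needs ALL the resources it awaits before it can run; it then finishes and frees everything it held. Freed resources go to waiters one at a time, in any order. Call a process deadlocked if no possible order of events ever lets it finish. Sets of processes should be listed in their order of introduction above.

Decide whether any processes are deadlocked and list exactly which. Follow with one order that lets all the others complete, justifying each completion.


The deadlocked set is P8 and P9.
Key observation: the cycle P8 -> P9 -> P8 can never break — each member waits on the next; no other process is dragged down with it.
One completion order for the rest: P4, P7, P5, P2.
Walking it through:
  P4: no waits; runs immediately, freeing L9
  P7: no waits; runs immediately, freeing L4
  run P5 (all its waits — L4 — are resolved); releases L13
  run P2 (all its waits — L13 — are resolved); releases L12


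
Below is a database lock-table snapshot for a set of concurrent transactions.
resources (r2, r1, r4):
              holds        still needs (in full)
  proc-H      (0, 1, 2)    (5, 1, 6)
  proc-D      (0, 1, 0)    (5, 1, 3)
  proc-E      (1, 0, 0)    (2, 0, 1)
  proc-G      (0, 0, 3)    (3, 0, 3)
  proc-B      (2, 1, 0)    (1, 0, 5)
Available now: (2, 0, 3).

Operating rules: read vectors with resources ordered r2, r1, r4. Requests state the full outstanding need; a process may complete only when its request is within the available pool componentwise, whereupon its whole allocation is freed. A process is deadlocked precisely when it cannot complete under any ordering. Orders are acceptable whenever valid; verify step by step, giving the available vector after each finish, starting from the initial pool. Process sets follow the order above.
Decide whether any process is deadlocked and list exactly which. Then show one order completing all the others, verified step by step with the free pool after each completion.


No process is deadlocked.
Key observation: proc-E can run right away; the returned allocation unlocks the remaining processes in turn.
The rest can finish in the order proc-E, proc-G, proc-B, proc-H, proc-D. Walking it through:
  pool = (2, 0, 3)
  proc-E: need (2, 0, 1) fits (2, 0, 3); releases (1, 0, 0), pool now (3, 0, 3)
  proc-G: need (3, 0, 3) fits (3, 0, 3); releases (0, 0, 3), pool now (3, 0, 6)
  proc-B: need (1, 0, 5) fits (3, 0, 6); releases (2, 1, 0), pool now (5, 1, 6)
  proc-H: need (5, 1, 6) fits (5, 1, 6); releases (0, 1, 2), pool now (5, 2, 8)
  proc-D: need (5, 1, 3) fits (5, 2, 8); releases (0, 1, 0), pool now (5, 3, 8)


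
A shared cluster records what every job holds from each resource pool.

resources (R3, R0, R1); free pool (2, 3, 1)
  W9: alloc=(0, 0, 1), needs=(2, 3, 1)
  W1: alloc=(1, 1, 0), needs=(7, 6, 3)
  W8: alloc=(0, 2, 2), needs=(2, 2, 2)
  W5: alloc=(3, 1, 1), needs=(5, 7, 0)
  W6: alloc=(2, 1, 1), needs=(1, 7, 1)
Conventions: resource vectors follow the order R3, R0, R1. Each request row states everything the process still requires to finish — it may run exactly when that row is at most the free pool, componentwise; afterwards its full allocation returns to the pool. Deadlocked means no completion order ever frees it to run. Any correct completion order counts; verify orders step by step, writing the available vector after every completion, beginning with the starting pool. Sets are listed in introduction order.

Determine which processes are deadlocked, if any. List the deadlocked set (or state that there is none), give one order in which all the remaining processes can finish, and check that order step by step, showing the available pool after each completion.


Deadlocked: W1, W5 and W6.
Key observation: the pool after W9, W8 is (2, 5, 4); every surviving request exceeds it in R0, so progress ends there.
One completion order for the rest: W9, W8. Step-by-step check:
  pool = (2, 3, 1)
  run W9 (needs (2, 3, 1), free (2, 3, 1)); after release of (0, 0, 1) the pool is (2, 3, 2)
  run W8 (needs (2, 2, 2), free (2, 3, 2)); after release of (0, 2, 2) the pool is (2, 5, 4)
None of the blocked processes ever fits:
  blocked: W1 wants (7, 6, 3), pool (2, 5, 4) — not enough R3 and R0
  blocked: W5 wants (5, 7, 0), pool (2, 5, 4) — not enough R3 and R0
  blocked: W6 wants (1, 7, 1), pool (2, 5, 4) — not enough R0


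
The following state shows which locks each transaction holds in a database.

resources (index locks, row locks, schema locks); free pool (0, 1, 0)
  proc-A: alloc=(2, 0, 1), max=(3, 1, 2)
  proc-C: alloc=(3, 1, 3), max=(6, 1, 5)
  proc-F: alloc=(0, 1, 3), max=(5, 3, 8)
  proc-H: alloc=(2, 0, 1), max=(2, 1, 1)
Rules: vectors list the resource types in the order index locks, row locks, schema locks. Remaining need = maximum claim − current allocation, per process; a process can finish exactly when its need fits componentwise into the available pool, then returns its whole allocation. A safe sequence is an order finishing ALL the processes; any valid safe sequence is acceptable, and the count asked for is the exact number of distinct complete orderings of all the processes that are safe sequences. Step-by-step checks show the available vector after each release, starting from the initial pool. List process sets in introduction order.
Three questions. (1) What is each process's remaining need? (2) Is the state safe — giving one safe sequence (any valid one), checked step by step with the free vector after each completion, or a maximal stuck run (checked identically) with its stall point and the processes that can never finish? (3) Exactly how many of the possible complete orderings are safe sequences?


(1) Outstanding need per process (order index locks, row locks, schema locks):
  proc-A: (1, 1, 1)
  proc-C: (3, 0, 2)
  proc-F: (5, 2, 5)
  proc-H: (0, 1, 0)
(2) SAFE — a valid safe sequence is proc-H, proc-A, proc-C, proc-F.
Key observation: the order's first zero-slack moment is proc-H ((0, 1, 0) needed, (0, 1, 0) free — a requested resource with nothing to spare).
Verifying each step:
  pool = (0, 1, 0)
  run proc-H (needs (0, 1, 0), free (0, 1, 0)); after release of (2, 0, 1) the pool is (2, 1, 1)
  run proc-A (needs (1, 1, 1), free (2, 1, 1)); after release of (2, 0, 1) the pool is (4, 1, 2)
  run proc-C (needs (3, 0, 2), free (4, 1, 2)); after release of (3, 1, 3) the pool is (7, 2, 5)
  run proc-F (needs (5, 2, 5), free (7, 2, 5)); after release of (0, 1, 3) the pool is (7, 3, 8)
(3) Precisely 1 of the possible complete orderings is a safe sequence.


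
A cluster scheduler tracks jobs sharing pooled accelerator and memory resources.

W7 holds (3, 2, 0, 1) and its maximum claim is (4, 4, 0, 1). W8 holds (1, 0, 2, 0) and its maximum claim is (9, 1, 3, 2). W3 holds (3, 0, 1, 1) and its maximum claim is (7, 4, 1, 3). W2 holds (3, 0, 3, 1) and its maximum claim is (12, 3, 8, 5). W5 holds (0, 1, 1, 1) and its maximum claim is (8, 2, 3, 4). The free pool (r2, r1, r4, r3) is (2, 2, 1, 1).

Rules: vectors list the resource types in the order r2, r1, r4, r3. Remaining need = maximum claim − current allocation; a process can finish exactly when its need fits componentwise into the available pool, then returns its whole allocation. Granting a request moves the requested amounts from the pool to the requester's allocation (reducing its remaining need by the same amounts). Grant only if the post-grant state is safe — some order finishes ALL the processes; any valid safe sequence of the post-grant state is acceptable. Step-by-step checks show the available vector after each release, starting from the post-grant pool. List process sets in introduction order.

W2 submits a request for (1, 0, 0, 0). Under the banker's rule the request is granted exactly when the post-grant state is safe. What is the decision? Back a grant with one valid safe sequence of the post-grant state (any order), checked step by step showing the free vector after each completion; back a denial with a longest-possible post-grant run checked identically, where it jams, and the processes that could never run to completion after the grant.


DENY: after the grant no complete ordering would exist.
Key observation: the wall is r2: completing W7, W3 brings the pool only to (7, 4, 2, 3), and all the rest need more.
After a pretend grant, a maximal execution: W7, W3 — then nothing else fits. Verifying each step:
  pool = (1, 2, 1, 1)
  W7 needs (1, 2, 0, 0) <= (1, 2, 1, 1) -> finishes; pool += (3, 2, 0, 1) = (4, 4, 1, 2)
  W3 needs (4, 4, 0, 2) <= (4, 4, 1, 2) -> finishes; pool += (3, 0, 1, 1) = (7, 4, 2, 3)
  blocked: W8 wants (8, 1, 1, 2), pool (7, 4, 2, 3) — not enough r2
  blocked: W2 wants (8, 3, 5, 4), pool (7, 4, 2, 3) — not enough r2, r4 and r3
  blocked: W5 wants (8, 1, 2, 3), pool (7, 4, 2, 3) — not enough r2
Had the request been granted, W8, W2 and W5 could never finish.


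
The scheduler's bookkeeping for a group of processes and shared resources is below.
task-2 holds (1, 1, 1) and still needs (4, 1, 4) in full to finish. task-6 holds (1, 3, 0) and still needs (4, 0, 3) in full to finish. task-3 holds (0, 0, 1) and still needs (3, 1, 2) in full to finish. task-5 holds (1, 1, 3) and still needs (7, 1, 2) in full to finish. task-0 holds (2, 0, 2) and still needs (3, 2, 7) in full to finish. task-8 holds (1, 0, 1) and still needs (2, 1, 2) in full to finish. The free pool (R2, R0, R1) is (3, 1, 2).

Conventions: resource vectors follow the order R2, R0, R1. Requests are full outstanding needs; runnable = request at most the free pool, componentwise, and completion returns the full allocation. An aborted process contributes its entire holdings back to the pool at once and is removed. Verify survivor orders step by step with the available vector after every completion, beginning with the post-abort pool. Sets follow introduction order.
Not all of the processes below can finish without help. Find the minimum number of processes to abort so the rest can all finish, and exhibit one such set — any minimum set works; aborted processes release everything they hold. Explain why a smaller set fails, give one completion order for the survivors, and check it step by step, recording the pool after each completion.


Abort task-5.
Key observation: before aborting task-5, task-0 was permanently blocked — no order could ever run it; afterwards it completes at step 4.
No smaller set exists: with zero aborts the deadlock remains.
The survivors complete as task-3, task-8, task-2, task-0, task-6. Walking it through (starting from the post-abort pool):
  pool = (4, 2, 5)
  task-3 needs (3, 1, 2) <= (4, 2, 5) -> finishes; pool += (0, 0, 1) = (4, 2, 6)
  task-8 needs (2, 1, 2) <= (4, 2, 6) -> finishes; pool += (1, 0, 1) = (5, 2, 7)
  task-2 needs (4, 1, 4) <= (5, 2, 7) -> finishes; pool += (1, 1, 1) = (6, 3, 8)
  task-0 needs (3, 2, 7) <= (6, 3, 8) -> finishes; pool += (2, 0, 2) = (8, 3, 10)
  task-6 needs (4, 0, 3) <= (8, 3, 10) -> finishes; pool += (1, 3, 0) = (9, 6, 10)


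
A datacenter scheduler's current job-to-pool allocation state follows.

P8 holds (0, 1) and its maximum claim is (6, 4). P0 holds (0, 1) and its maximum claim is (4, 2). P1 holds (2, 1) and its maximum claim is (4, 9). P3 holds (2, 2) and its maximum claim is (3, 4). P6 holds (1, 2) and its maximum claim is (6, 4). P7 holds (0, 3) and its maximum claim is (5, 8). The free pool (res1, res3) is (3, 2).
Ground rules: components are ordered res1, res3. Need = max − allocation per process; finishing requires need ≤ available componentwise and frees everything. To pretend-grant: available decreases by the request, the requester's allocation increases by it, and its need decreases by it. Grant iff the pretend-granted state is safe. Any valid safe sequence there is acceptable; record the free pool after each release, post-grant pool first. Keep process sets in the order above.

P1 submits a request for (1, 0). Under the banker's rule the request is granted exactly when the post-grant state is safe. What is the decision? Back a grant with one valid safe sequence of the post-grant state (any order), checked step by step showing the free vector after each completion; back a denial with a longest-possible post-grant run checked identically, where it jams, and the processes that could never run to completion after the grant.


DENY — the pretend-granted state is unsafe.
Key observation: after P3, P0 the pool peaks at (4, 5), and each blocked process is short somewhere: P8 on res1; P1 on res3; P6 on res1; P7 on res1.
On the post-grant state, P3, P0 is a maximal run — nothing extends it. Step-by-step check:
  pool = (2, 2)
  run P3 (needs (1, 2), free (2, 2)); after release of (2, 2) the pool is (4, 4)
  run P0 (needs (4, 1), free (4, 4)); after release of (0, 1) the pool is (4, 5)
  P8 still needs (6, 3) but only (4, 5) is free — short on res1
  P1 still needs (1, 8) but only (4, 5) is free — short on res3
  P6 still needs (5, 2) but only (4, 5) is free — short on res1
  P7 still needs (5, 5) but only (4, 5) is free — short on res1
Post-grant, the permanently blocked set is P8, P1, P6 and P7.


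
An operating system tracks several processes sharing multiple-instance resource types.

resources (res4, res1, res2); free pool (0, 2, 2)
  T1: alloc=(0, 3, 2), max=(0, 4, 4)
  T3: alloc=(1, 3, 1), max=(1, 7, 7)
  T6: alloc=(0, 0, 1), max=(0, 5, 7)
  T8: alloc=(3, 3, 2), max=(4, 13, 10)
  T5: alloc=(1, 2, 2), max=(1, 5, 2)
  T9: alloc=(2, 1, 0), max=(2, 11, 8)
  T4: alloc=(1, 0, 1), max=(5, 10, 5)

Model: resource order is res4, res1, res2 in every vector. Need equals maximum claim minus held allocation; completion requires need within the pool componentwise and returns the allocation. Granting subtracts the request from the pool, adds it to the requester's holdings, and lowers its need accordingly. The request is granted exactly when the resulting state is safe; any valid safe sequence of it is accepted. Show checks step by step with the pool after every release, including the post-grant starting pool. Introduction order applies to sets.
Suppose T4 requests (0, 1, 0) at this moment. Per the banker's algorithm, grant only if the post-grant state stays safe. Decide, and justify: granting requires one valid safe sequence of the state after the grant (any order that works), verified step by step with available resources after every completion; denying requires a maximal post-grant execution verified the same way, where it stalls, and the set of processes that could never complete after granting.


DENY: after the grant no complete ordering would exist.
Key observation: after T1, T5, T6, T3 the pool peaks at (2, 9, 8), and each blocked process is short somewhere: T8 on res1; T9 on res1; T4 on res4.
On the post-grant state, T1, T5, T6, T3 is a maximal run — nothing extends it. Verifying each step:
  pool = (0, 1, 2)
  run T1 (needs (0, 1, 2), free (0, 1, 2)); after release of (0, 3, 2) the pool is (0, 4, 4)
  run T5 (needs (0, 3, 0), free (0, 4, 4)); after release of (1, 2, 2) the pool is (1, 6, 6)
  run T6 (needs (0, 5, 6), free (1, 6, 6)); after release of (0, 0, 1) the pool is (1, 6, 7)
  run T3 (needs (0, 4, 6), free (1, 6, 7)); after release of (1, 3, 1) the pool is (2, 9, 8)
  T8 cannot run: need (1, 10, 8) vs free (2, 9, 8) (insufficient res1)
  T9 cannot run: need (0, 10, 8) vs free (2, 9, 8) (insufficient res1)
  T4 cannot run: need (4, 9, 4) vs free (2, 9, 8) (insufficient res4)
Had the request been granted, T8, T9 and T4 could never finish.


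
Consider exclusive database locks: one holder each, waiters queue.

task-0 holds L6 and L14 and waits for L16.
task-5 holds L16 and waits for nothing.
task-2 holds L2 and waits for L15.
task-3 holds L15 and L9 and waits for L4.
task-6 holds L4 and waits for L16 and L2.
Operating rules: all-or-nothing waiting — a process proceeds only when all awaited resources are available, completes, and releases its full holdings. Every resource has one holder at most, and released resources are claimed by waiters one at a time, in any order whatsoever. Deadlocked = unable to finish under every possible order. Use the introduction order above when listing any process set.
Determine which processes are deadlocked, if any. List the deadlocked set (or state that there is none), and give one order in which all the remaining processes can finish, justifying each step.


Deadlocked set: task-2, task-3 and task-6.
Key observation: the cycle task-2 -> task-3 -> task-6 -> task-2 can never break — each member waits on the next; no other process is dragged down with it.
A valid finishing order for the others: task-5, task-0.
Walking it through:
  task-5 waits on nothing -> runs at once and releases L16
  task-0 waits on L16 — all released -> runs and releases L6 and L14


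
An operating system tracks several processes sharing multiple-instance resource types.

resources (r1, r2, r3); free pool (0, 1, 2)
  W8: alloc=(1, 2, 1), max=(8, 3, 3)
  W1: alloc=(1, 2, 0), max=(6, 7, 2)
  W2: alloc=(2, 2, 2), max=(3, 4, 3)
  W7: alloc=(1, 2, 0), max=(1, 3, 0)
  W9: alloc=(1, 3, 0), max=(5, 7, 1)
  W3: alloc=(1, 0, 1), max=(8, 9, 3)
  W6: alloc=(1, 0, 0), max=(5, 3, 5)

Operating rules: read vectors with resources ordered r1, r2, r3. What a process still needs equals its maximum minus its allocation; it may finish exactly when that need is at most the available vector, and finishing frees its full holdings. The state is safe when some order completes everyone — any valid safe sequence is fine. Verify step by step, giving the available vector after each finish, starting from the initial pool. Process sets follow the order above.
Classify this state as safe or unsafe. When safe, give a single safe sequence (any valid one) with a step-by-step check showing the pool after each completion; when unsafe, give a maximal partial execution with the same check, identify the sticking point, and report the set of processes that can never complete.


UNSAFE — no complete ordering exists.
Key observation: r1 is the bottleneck — with W7, W2 done the pool holds (3, 5, 4), short of every remaining need.
Going as far as possible: W7, W2; after that, nothing fits. Walking it through:
  pool = (0, 1, 2)
  W7 needs (0, 1, 0) <= (0, 1, 2) -> finishes; pool += (1, 2, 0) = (1, 3, 2)
  W2 needs (1, 2, 1) <= (1, 3, 2) -> finishes; pool += (2, 2, 2) = (3, 5, 4)
  W8 cannot run: need (7, 1, 2) vs free (3, 5, 4) (insufficient r1)
  W1 cannot run: need (5, 5, 2) vs free (3, 5, 4) (insufficient r1)
  W9 cannot run: need (4, 4, 1) vs free (3, 5, 4) (insufficient r1)
  W3 cannot run: need (7, 9, 2) vs free (3, 5, 4) (insufficient r1 and r2)
  W6 cannot run: need (4, 3, 5) vs free (3, 5, 4) (insufficient r1 and r3)
Processes that can never finish: W8, W1, W9, W3 and W6.


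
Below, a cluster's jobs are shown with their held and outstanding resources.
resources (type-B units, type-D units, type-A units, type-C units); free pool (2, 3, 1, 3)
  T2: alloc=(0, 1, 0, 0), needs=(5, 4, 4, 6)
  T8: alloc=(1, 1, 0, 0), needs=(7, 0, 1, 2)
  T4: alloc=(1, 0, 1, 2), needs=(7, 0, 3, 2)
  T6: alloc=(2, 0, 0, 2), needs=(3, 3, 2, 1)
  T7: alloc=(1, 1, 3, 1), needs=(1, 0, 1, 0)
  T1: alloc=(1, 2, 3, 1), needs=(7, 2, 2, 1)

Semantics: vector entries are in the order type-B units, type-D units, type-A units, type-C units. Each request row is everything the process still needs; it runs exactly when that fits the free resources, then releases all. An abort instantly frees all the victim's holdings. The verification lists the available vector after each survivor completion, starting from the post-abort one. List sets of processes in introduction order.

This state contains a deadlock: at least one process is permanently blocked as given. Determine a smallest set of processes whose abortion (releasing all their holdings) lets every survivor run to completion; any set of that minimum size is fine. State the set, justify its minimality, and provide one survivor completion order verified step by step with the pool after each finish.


The answer: abort T4 and T1.
Key observation: the returned (2, 2, 4, 3) from T4 and T1 is what brings T8 — unrunnable before, under any order — into play at step 4.
No one abort is enough; case by case: T2 alone leaves T8 blocked (short on type-B units); T8 alone leaves T4 blocked (short on type-B units); T4 alone leaves T8 blocked (short on type-B units); T6 alone leaves T8 blocked (short on type-B units); T7 alone leaves T8 blocked (short on type-B units); T1 alone leaves T8 blocked (short on type-B units).
Survivors finish in the order: T7, T6, T2, T8. Walking it through (pool after the aborts first):
  pool = (4, 5, 5, 6)
  T7: need (1, 0, 1, 0) fits (4, 5, 5, 6); releases (1, 1, 3, 1), pool now (5, 6, 8, 7)
  T6: need (3, 3, 2, 1) fits (5, 6, 8, 7); releases (2, 0, 0, 2), pool now (7, 6, 8, 9)
  T2: need (5, 4, 4, 6) fits (7, 6, 8, 9); releases (0, 1, 0, 0), pool now (7, 7, 8, 9)
  T8: need (7, 0, 1, 2) fits (7, 7, 8, 9); releases (1, 1, 0, 0), pool now (8, 8, 8, 9)
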